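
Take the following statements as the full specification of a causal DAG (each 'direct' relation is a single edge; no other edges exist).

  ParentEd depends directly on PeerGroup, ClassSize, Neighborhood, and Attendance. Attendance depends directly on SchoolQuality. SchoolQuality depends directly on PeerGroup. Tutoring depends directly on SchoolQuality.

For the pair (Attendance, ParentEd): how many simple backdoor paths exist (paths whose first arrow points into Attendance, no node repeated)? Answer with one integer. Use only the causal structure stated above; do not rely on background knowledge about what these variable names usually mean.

A backdoor path from Attendance to ParentEd is any simple undirected path whose first edge points into Attendance (i.e. leaves Attendance via a parent).
Parents of Attendance: {SchoolQuality}.
Enumerating:
  P1: Attendance <- SchoolQuality <- PeerGroup -> ParentEd
That exhausts the simple backdoor paths. Count: 1.

1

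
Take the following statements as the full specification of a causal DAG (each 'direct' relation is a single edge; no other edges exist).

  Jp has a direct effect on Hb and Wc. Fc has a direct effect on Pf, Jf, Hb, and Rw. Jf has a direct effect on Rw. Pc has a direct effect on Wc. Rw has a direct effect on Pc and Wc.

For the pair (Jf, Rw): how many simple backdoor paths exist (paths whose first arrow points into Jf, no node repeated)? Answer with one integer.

3

A backdoor path from Jf to Rw is any simple undirected path whose first edge points into Jf (i.e. leaves Jf via a parent).
Parents of Jf: {Fc}.
Enumerating:
  P1: Jf <- Fc -> Rw
  P2: Jf <- Fc -> Hb <- Jp -> Wc <- Rw
  P3: Jf <- Fc -> Hb <- Jp -> Wc <- Pc <- Rw
That exhausts the simple backdoor paths. Count: 3.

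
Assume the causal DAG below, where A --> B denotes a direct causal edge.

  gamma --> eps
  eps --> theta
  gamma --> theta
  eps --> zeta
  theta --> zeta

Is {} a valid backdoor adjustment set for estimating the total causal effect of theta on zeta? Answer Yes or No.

Backdoor paths from theta to zeta (paths whose first edge points into theta):
  P1: theta <- gamma -> eps -> zeta
  P2: theta <- eps -> zeta
Condition 1 (no descendant of theta in the set): holds — descendants of theta are {zeta}; none are in {}.
Condition 2 (every backdoor path blocked by {}):
  P1: open — no interior node is in the conditioning set.
  P2: open — no interior node is in the conditioning set.
{} does not satisfy the backdoor criterion.

No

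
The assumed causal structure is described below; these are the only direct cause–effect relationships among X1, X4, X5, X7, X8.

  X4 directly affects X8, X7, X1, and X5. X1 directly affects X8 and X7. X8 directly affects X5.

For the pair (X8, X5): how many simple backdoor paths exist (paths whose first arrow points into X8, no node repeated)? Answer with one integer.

A backdoor path from X8 to X5 is any simple undirected path whose first edge points into X8 (i.e. leaves X8 via a parent).
Parents of X8: {X1, X4}.
Enumerating:
  P1: X8 <- X4 -> X5
  P2: X8 <- X1 <- X4 -> X5
  P3: X8 <- X1 -> X7 <- X4 -> X5
That exhausts the simple backdoor paths. Count: 3.

3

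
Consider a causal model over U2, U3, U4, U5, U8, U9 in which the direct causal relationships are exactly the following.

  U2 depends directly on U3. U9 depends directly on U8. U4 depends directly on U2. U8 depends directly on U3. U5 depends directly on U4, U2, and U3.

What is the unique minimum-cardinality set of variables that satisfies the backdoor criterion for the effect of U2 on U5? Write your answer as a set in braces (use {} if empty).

Variables eligible for adjustment (non-descendants of U2, excluding U2 and U5): {U3, U8, U9}.
Backdoor paths from U2 to U5:
  P1: U2 <- U3 -> U5
The empty set is not sufficient: P1 (U2 <- U3 -> U5) has no collider blocking it and no conditioned non-collider, so it is open.
Try {U3}:
  P1: blocked at fork node U3 ∈ conditioning set.
{U3} contains no descendant of U2 and blocks every backdoor path.
No other singleton works — e.g. {U8} leaves P1 open — so {U3} is the unique smallest valid adjustment set.

{U3}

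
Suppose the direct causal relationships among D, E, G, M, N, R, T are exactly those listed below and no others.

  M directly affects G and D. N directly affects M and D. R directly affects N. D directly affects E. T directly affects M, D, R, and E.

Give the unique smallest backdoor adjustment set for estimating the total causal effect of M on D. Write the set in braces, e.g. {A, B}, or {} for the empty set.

Variables eligible for adjustment (non-descendants of M, excluding M and D): {N, R, T}.
Backdoor paths from M to D:
  P1: M <- T -> R -> N -> D
  P2: M <- T -> D
  P3: M <- T -> E <- D
  P4: M <- N <- R <- T -> D
  P5: M <- N <- R <- T -> E <- D
  P6: M <- N -> D
The empty set is not sufficient: P1 (M <- T -> R -> N -> D) has no collider blocking it and no conditioned non-collider, so it is open.
Try {N, T}:
  P1: blocked at fork node T ∈ conditioning set.
  P2: blocked at fork node T ∈ conditioning set.
  P3: blocked at fork node T ∈ conditioning set.
  P4: blocked at chain node N ∈ conditioning set.
  P5: blocked at chain node N ∈ conditioning set.
  P6: blocked at fork node N ∈ conditioning set.
{N, T} contains no descendant of M and blocks every backdoor path.
Every element of {N, T} is needed (dropping N leaves P6 open; dropping T leaves P2 open), so no proper subset is valid.
Among all size-2 subsets of the eligible variables, only {N, T} blocks every backdoor path, so it is the unique smallest valid adjustment set.

{N, T}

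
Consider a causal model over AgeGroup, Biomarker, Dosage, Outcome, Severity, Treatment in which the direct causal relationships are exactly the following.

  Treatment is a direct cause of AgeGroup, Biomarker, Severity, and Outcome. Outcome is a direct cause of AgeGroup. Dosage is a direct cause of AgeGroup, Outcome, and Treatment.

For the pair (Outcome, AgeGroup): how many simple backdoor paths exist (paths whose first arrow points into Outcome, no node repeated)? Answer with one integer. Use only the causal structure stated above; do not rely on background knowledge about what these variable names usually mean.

A backdoor path from Outcome to AgeGroup is any simple undirected path whose first edge points into Outcome (i.e. leaves Outcome via a parent).
Parents of Outcome: {Dosage, Treatment}.
Enumerating:
  P1: Outcome <- Dosage -> Treatment -> AgeGroup
  P2: Outcome <- Dosage -> AgeGroup
  P3: Outcome <- Treatment <- Dosage -> AgeGroup
  P4: Outcome <- Treatment -> AgeGroup
That exhausts the simple backdoor paths. Count: 4.

4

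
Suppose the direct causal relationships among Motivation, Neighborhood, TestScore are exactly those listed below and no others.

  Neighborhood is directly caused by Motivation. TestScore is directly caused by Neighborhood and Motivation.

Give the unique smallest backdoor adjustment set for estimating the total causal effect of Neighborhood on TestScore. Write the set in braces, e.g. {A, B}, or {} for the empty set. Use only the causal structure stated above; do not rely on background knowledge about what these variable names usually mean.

Variables eligible for adjustment (non-descendants of Neighborhood, excluding Neighborhood and TestScore): {Motivation}.
Backdoor paths from Neighborhood to TestScore:
  P1: Neighborhood <- Motivation -> TestScore
The empty set is not sufficient: P1 (Neighborhood <- Motivation -> TestScore) has no collider blocking it and no conditioned non-collider, so it is open.
Try {Motivation}:
  P1: blocked at fork node Motivation ∈ conditioning set.
{Motivation} contains no descendant of Neighborhood and blocks every backdoor path.
{Motivation} is the unique smallest valid adjustment set.

{Motivation}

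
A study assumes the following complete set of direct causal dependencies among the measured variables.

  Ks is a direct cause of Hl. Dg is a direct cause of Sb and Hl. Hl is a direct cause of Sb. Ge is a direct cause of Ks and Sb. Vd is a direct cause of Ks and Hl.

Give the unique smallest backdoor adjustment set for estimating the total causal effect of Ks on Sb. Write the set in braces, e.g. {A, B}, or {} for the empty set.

{Ge, Vd}

Variables eligible for adjustment (non-descendants of Ks, excluding Ks and Sb): {Dg, Ge, Vd}.
Backdoor paths from Ks to Sb:
  P1: Ks <- Ge -> Sb
  P2: Ks <- Vd -> Hl <- Dg -> Sb
  P3: Ks <- Vd -> Hl -> Sb
The empty set is not sufficient: P1 (Ks <- Ge -> Sb) has no collider blocking it and no conditioned non-collider, so it is open.
Try {Ge, Vd}:
  P1: blocked at fork node Ge ∈ conditioning set.
  P2: blocked at fork node Vd ∈ conditioning set.
  P3: blocked at fork node Vd ∈ conditioning set.
{Ge, Vd} contains no descendant of Ks and blocks every backdoor path.
Every element of {Ge, Vd} is needed (dropping Ge leaves P1 open; dropping Vd leaves P3 open), so no proper subset is valid.
Among all size-2 subsets of the eligible variables, only {Ge, Vd} blocks every backdoor path, so it is the unique smallest valid adjustment set.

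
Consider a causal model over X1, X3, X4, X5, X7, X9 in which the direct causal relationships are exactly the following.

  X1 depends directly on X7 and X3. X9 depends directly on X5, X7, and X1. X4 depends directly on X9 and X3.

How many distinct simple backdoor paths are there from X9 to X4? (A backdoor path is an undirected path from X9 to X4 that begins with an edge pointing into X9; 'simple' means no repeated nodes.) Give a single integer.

2

A backdoor path from X9 to X4 is any simple undirected path whose first edge points into X9 (i.e. leaves X9 via a parent).
Parents of X9: {X1, X5, X7}.
Enumerating:
  P1: X9 <- X7 -> X1 <- X3 -> X4
  P2: X9 <- X1 <- X3 -> X4
That exhausts the simple backdoor paths. Count: 2.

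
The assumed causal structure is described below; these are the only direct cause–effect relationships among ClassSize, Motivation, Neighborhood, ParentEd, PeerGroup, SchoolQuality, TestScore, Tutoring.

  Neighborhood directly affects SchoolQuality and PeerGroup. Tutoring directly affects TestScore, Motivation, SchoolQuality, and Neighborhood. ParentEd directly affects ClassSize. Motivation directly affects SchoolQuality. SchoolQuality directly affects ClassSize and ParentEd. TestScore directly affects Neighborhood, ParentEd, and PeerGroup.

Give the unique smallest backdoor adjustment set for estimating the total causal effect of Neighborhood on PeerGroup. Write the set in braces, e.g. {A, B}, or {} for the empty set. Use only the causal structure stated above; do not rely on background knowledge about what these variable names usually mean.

Variables eligible for adjustment (non-descendants of Neighborhood, excluding Neighborhood and PeerGroup): {Motivation, TestScore, Tutoring}.
Backdoor paths from Neighborhood to PeerGroup:
  P1: Neighborhood <- Tutoring -> TestScore -> PeerGroup
  P2: Neighborhood <- Tutoring -> Motivation -> SchoolQuality -> ParentEd <- TestScore -> PeerGroup
  P3: Neighborhood <- Tutoring -> Motivation -> SchoolQuality -> ClassSize <- ParentEd <- TestScore -> PeerGroup
  P4: Neighborhood <- Tutoring -> SchoolQuality -> ParentEd <- TestScore -> PeerGroup
  P5: Neighborhood <- Tutoring -> SchoolQuality -> ClassSize <- ParentEd <- TestScore -> PeerGroup
  P6: Neighborhood <- TestScore -> PeerGroup
The empty set is not sufficient: P1 (Neighborhood <- Tutoring -> TestScore -> PeerGroup) has no collider blocking it and no conditioned non-collider, so it is open.
Try {TestScore}:
  P1: blocked at chain node TestScore ∈ conditioning set.
  P2: blocked at collider ParentEd (neither it nor any descendant is in the conditioning set).
  P3: blocked at collider ClassSize (neither it nor any descendant is in the conditioning set).
  P4: blocked at collider ParentEd (neither it nor any descendant is in the conditioning set).
  P5: blocked at collider ClassSize (neither it nor any descendant is in the conditioning set).
  P6: blocked at fork node TestScore ∈ conditioning set.
{TestScore} contains no descendant of Neighborhood and blocks every backdoor path.
No other singleton works — e.g. {Tutoring} leaves P6 open — so {TestScore} is the unique smallest valid adjustment set.

{TestScore}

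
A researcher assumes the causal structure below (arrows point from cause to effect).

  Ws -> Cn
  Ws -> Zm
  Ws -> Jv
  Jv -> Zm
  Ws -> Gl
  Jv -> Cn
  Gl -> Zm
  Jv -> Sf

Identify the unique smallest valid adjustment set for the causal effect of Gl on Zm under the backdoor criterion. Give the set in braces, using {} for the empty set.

Variables eligible for adjustment (non-descendants of Gl, excluding Gl and Zm): {Cn, Jv, Sf, Ws}.
Backdoor paths from Gl to Zm:
  P1: Gl <- Ws -> Jv -> Zm
  P2: Gl <- Ws -> Zm
  P3: Gl <- Ws -> Cn <- Jv -> Zm
The empty set is not sufficient: P1 (Gl <- Ws -> Jv -> Zm) has no collider blocking it and no conditioned non-collider, so it is open.
Try {Ws}:
  P1: blocked at fork node Ws ∈ conditioning set.
  P2: blocked at fork node Ws ∈ conditioning set.
  P3: blocked at fork node Ws ∈ conditioning set.
{Ws} contains no descendant of Gl and blocks every backdoor path.
No other singleton works — e.g. {Jv} leaves P2 open — so {Ws} is the unique smallest valid adjustment set.

{Ws}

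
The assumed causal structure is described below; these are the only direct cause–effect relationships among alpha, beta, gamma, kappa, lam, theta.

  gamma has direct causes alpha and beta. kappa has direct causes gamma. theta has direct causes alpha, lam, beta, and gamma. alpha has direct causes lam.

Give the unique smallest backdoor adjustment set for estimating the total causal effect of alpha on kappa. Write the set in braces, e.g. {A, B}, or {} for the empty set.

{}

Variables eligible for adjustment (non-descendants of alpha, excluding alpha and kappa): {beta, lam}.
Backdoor paths from alpha to kappa:
  P1: alpha <- lam -> theta <- beta -> gamma -> kappa
  P2: alpha <- lam -> theta <- gamma -> kappa
Each backdoor path contains an unconditioned collider, so every path is already blocked with the empty conditioning set:
  P1: blocked at collider theta (neither it nor any descendant is in the conditioning set).
  P2: blocked at collider theta (neither it nor any descendant is in the conditioning set).
The empty set is therefore the unique smallest valid set.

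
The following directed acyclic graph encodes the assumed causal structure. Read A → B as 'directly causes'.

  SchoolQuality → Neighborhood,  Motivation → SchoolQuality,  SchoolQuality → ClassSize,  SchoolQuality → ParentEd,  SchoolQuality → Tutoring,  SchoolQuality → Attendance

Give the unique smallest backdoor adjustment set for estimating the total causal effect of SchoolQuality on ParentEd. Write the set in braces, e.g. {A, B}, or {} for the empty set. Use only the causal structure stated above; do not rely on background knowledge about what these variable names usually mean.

Variables eligible for adjustment (non-descendants of SchoolQuality, excluding SchoolQuality and ParentEd): {Motivation}.
Backdoor paths from SchoolQuality to ParentEd:
  (none)
With no backdoor paths the empty set already satisfies the criterion, and it is trivially minimal.

{}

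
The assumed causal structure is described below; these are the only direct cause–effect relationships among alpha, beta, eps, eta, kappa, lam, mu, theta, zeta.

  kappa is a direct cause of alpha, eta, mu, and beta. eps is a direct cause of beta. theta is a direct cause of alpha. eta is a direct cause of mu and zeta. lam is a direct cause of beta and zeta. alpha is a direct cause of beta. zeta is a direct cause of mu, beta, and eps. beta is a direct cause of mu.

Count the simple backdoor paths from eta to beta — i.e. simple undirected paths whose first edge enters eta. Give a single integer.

6

A backdoor path from eta to beta is any simple undirected path whose first edge points into eta (i.e. leaves eta via a parent).
Parents of eta: {kappa}.
Enumerating:
  P1: eta <- kappa -> alpha -> beta
  P2: eta <- kappa -> beta
  P3: eta <- kappa -> mu <- zeta <- lam -> beta
  P4: eta <- kappa -> mu <- zeta -> eps -> beta
  P5: eta <- kappa -> mu <- zeta -> beta
  P6: eta <- kappa -> mu <- beta
That exhausts the simple backdoor paths. Count: 6.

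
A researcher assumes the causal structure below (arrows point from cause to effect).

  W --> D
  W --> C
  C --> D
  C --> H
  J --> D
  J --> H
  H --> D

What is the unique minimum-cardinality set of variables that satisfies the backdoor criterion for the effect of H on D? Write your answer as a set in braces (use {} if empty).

{C, J}

Variables eligible for adjustment (non-descendants of H, excluding H and D): {C, J, W}.
Backdoor paths from H to D:
  P1: H <- J -> D
  P2: H <- C <- W -> D
  P3: H <- C -> D
The empty set is not sufficient: P1 (H <- J -> D) has no collider blocking it and no conditioned non-collider, so it is open.
Try {C, J}:
  P1: blocked at fork node J ∈ conditioning set.
  P2: blocked at chain node C ∈ conditioning set.
  P3: blocked at fork node C ∈ conditioning set.
{C, J} contains no descendant of H and blocks every backdoor path.
Every element of {C, J} is needed (dropping C leaves P2 open; dropping J leaves P1 open), so no proper subset is valid.
Among all size-2 subsets of the eligible variables, only {C, J} blocks every backdoor path, so it is the unique smallest valid adjustment set.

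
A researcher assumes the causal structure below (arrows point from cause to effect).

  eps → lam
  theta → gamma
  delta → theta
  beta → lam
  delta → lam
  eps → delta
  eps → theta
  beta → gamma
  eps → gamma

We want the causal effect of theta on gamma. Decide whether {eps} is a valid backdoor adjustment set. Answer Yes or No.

Yes

Backdoor paths from theta to gamma (paths whose first edge points into theta):
  P1: theta <- eps -> delta -> lam <- beta -> gamma
  P2: theta <- eps -> gamma
  P3: theta <- eps -> lam <- beta -> gamma
  P4: theta <- delta <- eps -> gamma
  P5: theta <- delta <- eps -> lam <- beta -> gamma
  P6: theta <- delta -> lam <- eps -> gamma
  P7: theta <- delta -> lam <- beta -> gamma
Condition 1 (no descendant of theta in the set): holds — descendants of theta are {gamma}; none are in {eps}.
Condition 2 (every backdoor path blocked by {eps}):
  P1: blocked at fork node eps ∈ conditioning set.
  P2: blocked at fork node eps ∈ conditioning set.
  P3: blocked at fork node eps ∈ conditioning set.
  P4: blocked at fork node eps ∈ conditioning set.
  P5: blocked at fork node eps ∈ conditioning set.
  P6: blocked at collider lam (neither it nor any descendant is in the conditioning set).
  P7: blocked at collider lam (neither it nor any descendant is in the conditioning set).
{eps} satisfies the backdoor criterion.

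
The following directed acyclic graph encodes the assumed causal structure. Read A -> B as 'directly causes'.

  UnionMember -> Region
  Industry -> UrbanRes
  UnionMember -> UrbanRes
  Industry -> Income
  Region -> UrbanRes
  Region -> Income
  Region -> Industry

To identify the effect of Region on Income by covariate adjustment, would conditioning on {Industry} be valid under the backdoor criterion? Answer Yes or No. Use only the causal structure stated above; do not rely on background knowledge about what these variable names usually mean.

Backdoor paths from Region to Income (paths whose first edge points into Region):
  P1: Region <- UnionMember -> UrbanRes <- Industry -> Income
Condition 1 (no descendant of Region in the set): FAILS — Industry is a descendant of Region.
Condition 2 (every backdoor path blocked by {Industry}):
  P1: blocked at collider UrbanRes (neither it nor any descendant is in the conditioning set).
{Industry} does not satisfy the backdoor criterion.

No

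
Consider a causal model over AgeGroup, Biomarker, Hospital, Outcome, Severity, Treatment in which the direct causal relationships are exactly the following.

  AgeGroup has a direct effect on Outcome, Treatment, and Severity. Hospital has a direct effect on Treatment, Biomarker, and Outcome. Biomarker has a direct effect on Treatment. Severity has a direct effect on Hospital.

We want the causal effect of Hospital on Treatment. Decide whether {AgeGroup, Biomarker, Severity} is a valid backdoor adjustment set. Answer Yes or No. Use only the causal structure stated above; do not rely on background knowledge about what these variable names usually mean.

Backdoor paths from Hospital to Treatment (paths whose first edge points into Hospital):
  P1: Hospital <- Severity <- AgeGroup -> Treatment
Condition 1 (no descendant of Hospital in the set): FAILS — Biomarker is a descendant of Hospital.
Condition 2 (every backdoor path blocked by {AgeGroup, Biomarker, Severity}):
  P1: blocked at chain node Severity ∈ conditioning set.
{AgeGroup, Biomarker, Severity} does not satisfy the backdoor criterion.

No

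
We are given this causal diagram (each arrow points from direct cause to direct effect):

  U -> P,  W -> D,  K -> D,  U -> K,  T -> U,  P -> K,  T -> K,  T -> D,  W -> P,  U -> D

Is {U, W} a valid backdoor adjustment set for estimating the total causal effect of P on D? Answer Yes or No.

Backdoor paths from P to D (paths whose first edge points into P):
  P1: P <- U <- T -> K -> D
  P2: P <- U <- T -> D
  P3: P <- U -> K <- T -> D
  P4: P <- U -> K -> D
  P5: P <- U -> D
  P6: P <- W -> D
Condition 1 (no descendant of P in the set): holds — descendants of P are {D, K}; none are in {U, W}.
Condition 2 (every backdoor path blocked by {U, W}):
  P1: blocked at chain node U ∈ conditioning set.
  P2: blocked at chain node U ∈ conditioning set.
  P3: blocked at fork node U ∈ conditioning set.
  P4: blocked at fork node U ∈ conditioning set.
  P5: blocked at fork node U ∈ conditioning set.
  P6: blocked at fork node W ∈ conditioning set.
{U, W} satisfies the backdoor criterion.

Yes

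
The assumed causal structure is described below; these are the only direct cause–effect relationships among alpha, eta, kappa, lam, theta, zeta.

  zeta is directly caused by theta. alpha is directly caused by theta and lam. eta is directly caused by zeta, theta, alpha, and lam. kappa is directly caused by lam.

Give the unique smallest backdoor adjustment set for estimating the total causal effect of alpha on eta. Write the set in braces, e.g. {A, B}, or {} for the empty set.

{lam, theta}

Variables eligible for adjustment (non-descendants of alpha, excluding alpha and eta): {kappa, lam, theta, zeta}.
Backdoor paths from alpha to eta:
  P1: alpha <- lam -> eta
  P2: alpha <- theta -> zeta -> eta
  P3: alpha <- theta -> eta
The empty set is not sufficient: P1 (alpha <- lam -> eta) has no collider blocking it and no conditioned non-collider, so it is open.
Try {lam, theta}:
  P1: blocked at fork node lam ∈ conditioning set.
  P2: blocked at fork node theta ∈ conditioning set.
  P3: blocked at fork node theta ∈ conditioning set.
{lam, theta} contains no descendant of alpha and blocks every backdoor path.
Every element of {lam, theta} is needed (dropping lam leaves P1 open; dropping theta leaves P2 open), so no proper subset is valid.
Among all size-2 subsets of the eligible variables, only {lam, theta} blocks every backdoor path, so it is the unique smallest valid adjustment set.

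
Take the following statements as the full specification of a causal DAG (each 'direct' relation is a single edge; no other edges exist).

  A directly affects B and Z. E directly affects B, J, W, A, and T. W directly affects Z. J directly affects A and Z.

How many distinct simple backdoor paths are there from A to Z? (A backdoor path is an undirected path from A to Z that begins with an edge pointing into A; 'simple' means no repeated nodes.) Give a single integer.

A backdoor path from A to Z is any simple undirected path whose first edge points into A (i.e. leaves A via a parent).
Parents of A: {E, J}.
Enumerating:
  P1: A <- E -> J -> Z
  P2: A <- E -> W -> Z
  P3: A <- J <- E -> W -> Z
  P4: A <- J -> Z
That exhausts the simple backdoor paths. Count: 4.

4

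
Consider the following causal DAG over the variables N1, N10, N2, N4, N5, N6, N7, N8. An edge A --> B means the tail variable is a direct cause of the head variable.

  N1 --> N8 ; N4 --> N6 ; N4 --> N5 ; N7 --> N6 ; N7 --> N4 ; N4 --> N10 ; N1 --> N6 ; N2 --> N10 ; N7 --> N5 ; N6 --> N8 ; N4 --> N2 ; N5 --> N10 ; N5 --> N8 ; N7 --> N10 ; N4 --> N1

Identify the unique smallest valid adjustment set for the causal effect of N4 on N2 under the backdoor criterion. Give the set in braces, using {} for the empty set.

{}

Variables eligible for adjustment (non-descendants of N4, excluding N4 and N2): {N7}.
Backdoor paths from N4 to N2:
  P1: N4 <- N7 -> N5 -> N10 <- N2
  P2: N4 <- N7 -> N10 <- N2
  P3: N4 <- N7 -> N6 <- N1 -> N8 <- N5 -> N10 <- N2
  P4: N4 <- N7 -> N6 -> N8 <- N5 -> N10 <- N2
Each backdoor path contains an unconditioned collider, so every path is already blocked with the empty conditioning set:
  P1: blocked at collider N10 (neither it nor any descendant is in the conditioning set).
  P2: blocked at collider N10 (neither it nor any descendant is in the conditioning set).
  P3: blocked at collider N6 (neither it nor any descendant is in the conditioning set).
  P4: blocked at collider N8 (neither it nor any descendant is in the conditioning set).
The empty set is therefore the unique smallest valid set.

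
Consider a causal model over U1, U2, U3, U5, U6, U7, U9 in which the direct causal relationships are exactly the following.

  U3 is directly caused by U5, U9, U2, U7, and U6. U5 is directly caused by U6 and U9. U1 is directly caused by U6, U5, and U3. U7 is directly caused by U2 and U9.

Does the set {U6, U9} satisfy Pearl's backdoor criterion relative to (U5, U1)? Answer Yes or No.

Backdoor paths from U5 to U1 (paths whose first edge points into U5):
  P1: U5 <- U9 -> U7 <- U2 -> U3 <- U6 -> U1
  P2: U5 <- U9 -> U7 <- U2 -> U3 -> U1
  P3: U5 <- U9 -> U7 -> U3 <- U6 -> U1
  P4: U5 <- U9 -> U7 -> U3 -> U1
  P5: U5 <- U9 -> U3 <- U6 -> U1
  P6: U5 <- U9 -> U3 -> U1
  P7: U5 <- U6 -> U3 -> U1
  P8: U5 <- U6 -> U1
Condition 1 (no descendant of U5 in the set): holds — descendants of U5 are {U1, U3}; none are in {U6, U9}.
Condition 2 (every backdoor path blocked by {U6, U9}):
  P1: blocked at fork node U9 ∈ conditioning set.
  P2: blocked at fork node U9 ∈ conditioning set.
  P3: blocked at fork node U9 ∈ conditioning set.
  P4: blocked at fork node U9 ∈ conditioning set.
  P5: blocked at fork node U9 ∈ conditioning set.
  P6: blocked at fork node U9 ∈ conditioning set.
  P7: blocked at fork node U6 ∈ conditioning set.
  P8: blocked at fork node U6 ∈ conditioning set.
{U6, U9} satisfies the backdoor criterion.

Yes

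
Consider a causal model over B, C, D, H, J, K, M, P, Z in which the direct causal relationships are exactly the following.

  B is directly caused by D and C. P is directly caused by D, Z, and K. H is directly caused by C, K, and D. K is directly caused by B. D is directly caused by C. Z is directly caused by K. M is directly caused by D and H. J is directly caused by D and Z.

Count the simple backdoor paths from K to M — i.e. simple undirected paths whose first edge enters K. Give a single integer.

A backdoor path from K to M is any simple undirected path whose first edge points into K (i.e. leaves K via a parent).
Parents of K: {B}.
Enumerating:
  P1: K <- B <- C -> D -> H -> M
  P2: K <- B <- C -> D -> M
  P3: K <- B <- C -> H <- D -> M
  P4: K <- B <- C -> H -> M
  P5: K <- B <- D <- C -> H -> M
  P6: K <- B <- D -> H -> M
  P7: K <- B <- D -> M
That exhausts the simple backdoor paths. Count: 7.

7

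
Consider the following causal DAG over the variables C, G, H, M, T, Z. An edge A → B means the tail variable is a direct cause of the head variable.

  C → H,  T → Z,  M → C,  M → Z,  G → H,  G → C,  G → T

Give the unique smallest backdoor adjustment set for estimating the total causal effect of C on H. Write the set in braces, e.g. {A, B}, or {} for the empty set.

Variables eligible for adjustment (non-descendants of C, excluding C and H): {G, M, T, Z}.
Backdoor paths from C to H:
  P1: C <- G -> H
  P2: C <- M -> Z <- T <- G -> H
The empty set is not sufficient: P1 (C <- G -> H) has no collider blocking it and no conditioned non-collider, so it is open.
Try {G}:
  P1: blocked at fork node G ∈ conditioning set.
  P2: blocked at collider Z (neither it nor any descendant is in the conditioning set).
{G} contains no descendant of C and blocks every backdoor path.
No other singleton works — e.g. {M} leaves P1 open — so {G} is the unique smallest valid adjustment set.

{G}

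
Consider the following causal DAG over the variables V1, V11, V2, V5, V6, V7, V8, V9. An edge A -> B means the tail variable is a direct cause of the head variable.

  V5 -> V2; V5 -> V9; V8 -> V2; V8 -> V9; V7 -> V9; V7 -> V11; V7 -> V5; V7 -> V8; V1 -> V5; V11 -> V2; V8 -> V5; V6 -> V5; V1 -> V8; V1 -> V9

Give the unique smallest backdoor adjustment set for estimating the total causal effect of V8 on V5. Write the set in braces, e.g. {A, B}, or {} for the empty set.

Variables eligible for adjustment (non-descendants of V8, excluding V8 and V5): {V1, V11, V6, V7}.
Backdoor paths from V8 to V5:
  P1: V8 <- V7 -> V11 -> V2 <- V5
  P2: V8 <- V7 -> V5
  P3: V8 <- V7 -> V9 <- V1 -> V5
  P4: V8 <- V7 -> V9 <- V5
  P5: V8 <- V1 -> V5
  P6: V8 <- V1 -> V9 <- V7 -> V11 -> V2 <- V5
  P7: V8 <- V1 -> V9 <- V7 -> V5
  P8: V8 <- V1 -> V9 <- V5
The empty set is not sufficient: P2 (V8 <- V7 -> V5) has no collider blocking it and no conditioned non-collider, so it is open.
Try {V1, V7}:
  P1: blocked at fork node V7 ∈ conditioning set.
  P2: blocked at fork node V7 ∈ conditioning set.
  P3: blocked at fork node V7 ∈ conditioning set.
  P4: blocked at fork node V7 ∈ conditioning set.
  P5: blocked at fork node V1 ∈ conditioning set.
  P6: blocked at fork node V1 ∈ conditioning set.
  P7: blocked at fork node V1 ∈ conditioning set.
  P8: blocked at fork node V1 ∈ conditioning set.
{V1, V7} contains no descendant of V8 and blocks every backdoor path.
Every element of {V1, V7} is needed (dropping V1 leaves P5 open; dropping V7 leaves P2 open), so no proper subset is valid.
Among all size-2 subsets of the eligible variables, only {V1, V7} blocks every backdoor path, so it is the unique smallest valid adjustment set.

{V1, V7}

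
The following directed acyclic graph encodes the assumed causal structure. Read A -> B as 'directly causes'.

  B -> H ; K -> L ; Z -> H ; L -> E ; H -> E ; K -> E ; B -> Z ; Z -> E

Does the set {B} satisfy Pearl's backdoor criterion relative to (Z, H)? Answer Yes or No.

Yes

Backdoor paths from Z to H (paths whose first edge points into Z):
  P1: Z <- B -> H
Condition 1 (no descendant of Z in the set): holds — descendants of Z are {E, H}; none are in {B}.
Condition 2 (every backdoor path blocked by {B}):
  P1: blocked at fork node B ∈ conditioning set.
{B} satisfies the backdoor criterion.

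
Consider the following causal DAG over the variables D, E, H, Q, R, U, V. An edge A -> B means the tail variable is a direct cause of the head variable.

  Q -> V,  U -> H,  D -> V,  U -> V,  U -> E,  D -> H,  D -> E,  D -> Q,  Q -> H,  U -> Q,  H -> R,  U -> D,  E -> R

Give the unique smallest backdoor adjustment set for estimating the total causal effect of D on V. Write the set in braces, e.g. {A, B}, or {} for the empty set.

Variables eligible for adjustment (non-descendants of D, excluding D and V): {U}.
Backdoor paths from D to V:
  P1: D <- U -> E -> R <- H <- Q -> V
  P2: D <- U -> Q -> V
  P3: D <- U -> H <- Q -> V
  P4: D <- U -> V
The empty set is not sufficient: P2 (D <- U -> Q -> V) has no collider blocking it and no conditioned non-collider, so it is open.
Try {U}:
  P1: blocked at fork node U ∈ conditioning set.
  P2: blocked at fork node U ∈ conditioning set.
  P3: blocked at fork node U ∈ conditioning set.
  P4: blocked at fork node U ∈ conditioning set.
{U} contains no descendant of D and blocks every backdoor path.
{U} is the unique smallest valid adjustment set.

{U}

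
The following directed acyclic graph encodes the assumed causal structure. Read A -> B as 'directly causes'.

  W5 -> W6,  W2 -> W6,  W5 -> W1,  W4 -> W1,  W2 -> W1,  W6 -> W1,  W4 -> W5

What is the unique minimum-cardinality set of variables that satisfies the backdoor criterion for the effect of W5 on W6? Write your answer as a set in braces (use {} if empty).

Variables eligible for adjustment (non-descendants of W5, excluding W5 and W6): {W2, W4}.
Backdoor paths from W5 to W6:
  P1: W5 <- W4 -> W1 <- W2 -> W6
  P2: W5 <- W4 -> W1 <- W6
Each backdoor path contains an unconditioned collider, so every path is already blocked with the empty conditioning set:
  P1: blocked at collider W1 (neither it nor any descendant is in the conditioning set).
  P2: blocked at collider W1 (neither it nor any descendant is in the conditioning set).
The empty set is therefore the unique smallest valid set.

{}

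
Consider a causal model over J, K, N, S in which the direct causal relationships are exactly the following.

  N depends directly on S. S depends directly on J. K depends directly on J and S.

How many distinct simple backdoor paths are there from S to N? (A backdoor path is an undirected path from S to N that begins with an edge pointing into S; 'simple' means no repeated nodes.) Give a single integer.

A backdoor path from S to N is any simple undirected path whose first edge points into S (i.e. leaves S via a parent).
Parents of S: {J}.
No simple path from any parent of S reaches N without revisiting S, so there are no backdoor paths.

0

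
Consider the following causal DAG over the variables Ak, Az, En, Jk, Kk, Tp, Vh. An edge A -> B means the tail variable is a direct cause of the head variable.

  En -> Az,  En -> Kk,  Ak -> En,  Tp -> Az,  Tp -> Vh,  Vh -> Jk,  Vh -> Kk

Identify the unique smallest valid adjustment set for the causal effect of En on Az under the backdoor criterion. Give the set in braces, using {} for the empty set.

{}

Variables eligible for adjustment (non-descendants of En, excluding En and Az): {Ak, Jk, Tp, Vh}.
Backdoor paths from En to Az:
  (none)
With no backdoor paths the empty set already satisfies the criterion, and it is trivially minimal.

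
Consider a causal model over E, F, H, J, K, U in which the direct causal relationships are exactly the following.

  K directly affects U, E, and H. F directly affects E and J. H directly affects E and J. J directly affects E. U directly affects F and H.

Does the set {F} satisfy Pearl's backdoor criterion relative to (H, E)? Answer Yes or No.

Backdoor paths from H to E (paths whose first edge points into H):
  P1: H <- K -> U -> F -> J -> E
  P2: H <- K -> U -> F -> E
  P3: H <- K -> E
  P4: H <- U <- K -> E
  P5: H <- U -> F -> J -> E
  P6: H <- U -> F -> E
Condition 1 (no descendant of H in the set): holds — descendants of H are {E, J}; none are in {F}.
Condition 2 (every backdoor path blocked by {F}):
  P1: blocked at chain node F ∈ conditioning set.
  P2: blocked at chain node F ∈ conditioning set.
  P3: open — no interior node is in the conditioning set.
  P4: open — no interior node is in the conditioning set.
  P5: blocked at chain node F ∈ conditioning set.
  P6: blocked at chain node F ∈ conditioning set.
{F} does not satisfy the backdoor criterion.

No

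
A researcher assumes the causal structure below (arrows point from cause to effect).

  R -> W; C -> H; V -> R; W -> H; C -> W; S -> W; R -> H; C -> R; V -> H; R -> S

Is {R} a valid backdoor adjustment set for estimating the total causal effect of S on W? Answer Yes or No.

Yes

Backdoor paths from S to W (paths whose first edge points into S):
  P1: S <- R <- C -> W
  P2: S <- R <- C -> H <- W
  P3: S <- R <- V -> H <- C -> W
  P4: S <- R <- V -> H <- W
  P5: S <- R -> W
  P6: S <- R -> H <- C -> W
  P7: S <- R -> H <- W
Condition 1 (no descendant of S in the set): holds — descendants of S are {H, W}; none are in {R}.
Condition 2 (every backdoor path blocked by {R}):
  P1: blocked at chain node R ∈ conditioning set.
  P2: blocked at chain node R ∈ conditioning set.
  P3: blocked at chain node R ∈ conditioning set.
  P4: blocked at chain node R ∈ conditioning set.
  P5: blocked at fork node R ∈ conditioning set.
  P6: blocked at fork node R ∈ conditioning set.
  P7: blocked at fork node R ∈ conditioning set.
{R} satisfies the backdoor criterion.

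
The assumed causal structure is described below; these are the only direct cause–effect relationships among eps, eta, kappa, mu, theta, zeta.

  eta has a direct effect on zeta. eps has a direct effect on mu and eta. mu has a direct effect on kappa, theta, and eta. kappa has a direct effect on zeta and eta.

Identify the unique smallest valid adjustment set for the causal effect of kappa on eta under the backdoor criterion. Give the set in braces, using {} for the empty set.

Variables eligible for adjustment (non-descendants of kappa, excluding kappa and eta): {eps, mu, theta}.
Backdoor paths from kappa to eta:
  P1: kappa <- mu <- eps -> eta
  P2: kappa <- mu -> eta
The empty set is not sufficient: P1 (kappa <- mu <- eps -> eta) has no collider blocking it and no conditioned non-collider, so it is open.
Try {mu}:
  P1: blocked at chain node mu ∈ conditioning set.
  P2: blocked at fork node mu ∈ conditioning set.
{mu} contains no descendant of kappa and blocks every backdoor path.
No other singleton works — e.g. {eps} leaves P2 open — so {mu} is the unique smallest valid adjustment set.

{mu}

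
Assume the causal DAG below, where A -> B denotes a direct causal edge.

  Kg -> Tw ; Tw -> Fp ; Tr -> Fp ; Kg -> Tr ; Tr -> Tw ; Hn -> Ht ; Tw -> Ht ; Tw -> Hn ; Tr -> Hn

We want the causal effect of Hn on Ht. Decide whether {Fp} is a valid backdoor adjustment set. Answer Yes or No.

Backdoor paths from Hn to Ht (paths whose first edge points into Hn):
  P1: Hn <- Tr <- Kg -> Tw -> Ht
  P2: Hn <- Tr -> Tw -> Ht
  P3: Hn <- Tr -> Fp <- Tw -> Ht
  P4: Hn <- Tw -> Ht
Condition 1 (no descendant of Hn in the set): holds — descendants of Hn are {Ht}; none are in {Fp}.
Condition 2 (every backdoor path blocked by {Fp}):
  P1: open — no interior node is in the conditioning set.
  P2: open — no interior node is in the conditioning set.
  P3: open — collider(s) Fp are conditioned on (or have a conditioned descendant) and no non-collider on the path is in the set.
  P4: open — no interior node is in the conditioning set.
{Fp} does not satisfy the backdoor criterion.

No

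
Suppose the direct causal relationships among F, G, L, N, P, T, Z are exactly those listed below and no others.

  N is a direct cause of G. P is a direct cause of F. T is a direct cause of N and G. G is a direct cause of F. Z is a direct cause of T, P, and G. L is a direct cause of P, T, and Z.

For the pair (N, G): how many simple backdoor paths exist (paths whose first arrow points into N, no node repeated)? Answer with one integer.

8

A backdoor path from N to G is any simple undirected path whose first edge points into N (i.e. leaves N via a parent).
Parents of N: {T}.
Enumerating:
  P1: N <- T <- L -> Z -> P -> F <- G
  P2: N <- T <- L -> Z -> G
  P3: N <- T <- L -> P <- Z -> G
  P4: N <- T <- L -> P -> F <- G
  P5: N <- T <- Z <- L -> P -> F <- G
  P6: N <- T <- Z -> P -> F <- G
  P7: N <- T <- Z -> G
  P8: N <- T -> G
That exhausts the simple backdoor paths. Count: 8.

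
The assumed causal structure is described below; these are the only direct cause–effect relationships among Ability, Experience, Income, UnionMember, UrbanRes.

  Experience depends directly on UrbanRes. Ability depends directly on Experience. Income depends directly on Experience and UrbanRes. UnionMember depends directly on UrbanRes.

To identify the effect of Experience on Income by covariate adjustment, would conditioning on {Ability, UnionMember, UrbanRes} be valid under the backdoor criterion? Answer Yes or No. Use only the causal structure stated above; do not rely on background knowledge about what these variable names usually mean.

No

Backdoor paths from Experience to Income (paths whose first edge points into Experience):
  P1: Experience <- UrbanRes -> Income
Condition 1 (no descendant of Experience in the set): FAILS — Ability is a descendant of Experience.
Condition 2 (every backdoor path blocked by {Ability, UnionMember, UrbanRes}):
  P1: blocked at fork node UrbanRes ∈ conditioning set.
{Ability, UnionMember, UrbanRes} does not satisfy the backdoor criterion.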